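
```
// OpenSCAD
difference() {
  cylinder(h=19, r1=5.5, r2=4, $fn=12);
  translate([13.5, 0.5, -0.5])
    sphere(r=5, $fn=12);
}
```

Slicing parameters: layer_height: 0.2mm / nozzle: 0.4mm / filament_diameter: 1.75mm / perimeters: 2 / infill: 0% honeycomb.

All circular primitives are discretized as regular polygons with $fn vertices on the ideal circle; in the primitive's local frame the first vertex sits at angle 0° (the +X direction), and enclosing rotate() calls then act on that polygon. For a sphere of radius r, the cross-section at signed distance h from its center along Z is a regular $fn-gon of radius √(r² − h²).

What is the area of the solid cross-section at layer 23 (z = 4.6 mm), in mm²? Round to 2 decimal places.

79.16 mm²

At z = 4.6 mm: the cone contributes a regular 12-gon of circumradius 5.137 (interpolated between r1=5.5 and r2=4 at t=0.242) (area = (12/2)·5.137²·sin(360°/12) = 79.16 mm²); the sphere at (13.5, 0.5) is not intersected at this z (|z−center|=5.100 > r=5); Taking the first minus the rest: none of the subtracted shapes is present at this height, so the cone is unchanged — area = 79.16 mm². Overall, the cross-section is a single solid region. Net area = 79.16 mm².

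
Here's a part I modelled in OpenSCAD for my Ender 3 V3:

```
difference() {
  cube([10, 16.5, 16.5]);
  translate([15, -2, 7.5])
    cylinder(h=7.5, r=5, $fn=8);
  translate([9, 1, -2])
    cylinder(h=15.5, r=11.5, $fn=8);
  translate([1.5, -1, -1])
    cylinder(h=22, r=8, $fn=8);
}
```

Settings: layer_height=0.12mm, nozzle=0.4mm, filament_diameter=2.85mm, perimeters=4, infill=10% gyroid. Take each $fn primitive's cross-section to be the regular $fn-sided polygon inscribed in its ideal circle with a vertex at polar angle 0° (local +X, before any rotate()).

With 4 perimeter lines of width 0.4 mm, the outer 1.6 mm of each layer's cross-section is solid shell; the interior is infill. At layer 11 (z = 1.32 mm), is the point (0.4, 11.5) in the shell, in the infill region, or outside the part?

shell

At z = 1.32 mm: the 10×16.5 cube contributes its full rectangle; the cylinder at (15, -2) does not reach this height (z outside [7.5, 15]); the r=11.5 cylinder at (9, 1) contributes a regular 8-gon of circumradius 11.5; the cylinder at (1.5, -1): section is a regular 8-gon, circumradius r=8; Taking the first minus the rest: starting from the 10×16.5 cube, the r=11.5 cylinder at (9, 1) partially overlaps it — only the 107.26 mm² overlap (of its 374.06 mm²) is removed, clipping the outline; the r=8 cylinder at (1.5, -1) misses the remaining region (no effect) — 1 connected region. Overall, the cross-section is a single solid region. The nearest boundary edge runs (0.00, 7.04)→(0.00, 16.50); distance from the point to it = 0.40 mm. The point is inside the cross-section, 0.40 mm from the nearest boundary — within the 1.6 mm shell band (4 × 0.4).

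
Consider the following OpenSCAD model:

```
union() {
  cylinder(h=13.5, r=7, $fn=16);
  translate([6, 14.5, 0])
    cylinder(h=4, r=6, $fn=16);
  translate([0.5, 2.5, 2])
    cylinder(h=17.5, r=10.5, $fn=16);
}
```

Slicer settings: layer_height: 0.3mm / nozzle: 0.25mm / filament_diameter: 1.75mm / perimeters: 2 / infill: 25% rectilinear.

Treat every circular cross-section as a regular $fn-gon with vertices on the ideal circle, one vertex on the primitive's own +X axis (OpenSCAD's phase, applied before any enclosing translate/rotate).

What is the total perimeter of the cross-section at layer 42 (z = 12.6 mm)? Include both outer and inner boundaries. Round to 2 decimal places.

At z = 12.6 mm: the r=7 cylinder contributes a regular 16-gon of circumradius 7 (perimeter = 2·16·7.000·sin(180°/16) = 43.70 mm); the cylinder at (6, 14.5) is absent (z outside [0, 4]); the cylinder at (0.5, 2.5): section is a regular 16-gon, circumradius r=10.5 (perimeter = 2·16·10.500·sin(180°/16) = 65.55 mm); Taking the union: the r=7 cylinder lies entirely inside the r=10.5 cylinder at (0.5, 2.5), so the union is just the r=10.5 cylinder at (0.5, 2.5) — boundary = 65.55 mm. Overall, the cross-section is a single solid region. Total boundary length (outer) = 65.55 mm.

65.55 mm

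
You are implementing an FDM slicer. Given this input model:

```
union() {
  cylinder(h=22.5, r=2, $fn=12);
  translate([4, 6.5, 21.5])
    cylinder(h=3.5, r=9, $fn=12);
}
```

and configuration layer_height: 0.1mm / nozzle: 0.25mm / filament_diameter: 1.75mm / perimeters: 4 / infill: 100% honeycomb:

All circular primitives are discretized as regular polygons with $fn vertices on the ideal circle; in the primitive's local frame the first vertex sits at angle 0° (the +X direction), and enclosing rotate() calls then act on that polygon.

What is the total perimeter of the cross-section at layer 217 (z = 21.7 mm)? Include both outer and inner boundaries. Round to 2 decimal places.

At z = 21.7 mm: the r=2 cylinder contributes a regular 12-gon of circumradius 2 (perimeter = 2·12·2.000·sin(180°/12) = 12.42 mm); the cylinder at (4, 6.5): section is a regular 12-gon, circumradius r=9 (perimeter = 2·12·9.000·sin(180°/12) = 55.90 mm); Taking the union: the regions partially overlap (shared area 10.20 mm²), so the edge portions inside another operand are dropped and the merged outline is re-measured after clipping — boundary = 56.61 mm. Overall, the cross-section is a single solid region. Total boundary length (outer) = 56.61 mm.

56.61 mm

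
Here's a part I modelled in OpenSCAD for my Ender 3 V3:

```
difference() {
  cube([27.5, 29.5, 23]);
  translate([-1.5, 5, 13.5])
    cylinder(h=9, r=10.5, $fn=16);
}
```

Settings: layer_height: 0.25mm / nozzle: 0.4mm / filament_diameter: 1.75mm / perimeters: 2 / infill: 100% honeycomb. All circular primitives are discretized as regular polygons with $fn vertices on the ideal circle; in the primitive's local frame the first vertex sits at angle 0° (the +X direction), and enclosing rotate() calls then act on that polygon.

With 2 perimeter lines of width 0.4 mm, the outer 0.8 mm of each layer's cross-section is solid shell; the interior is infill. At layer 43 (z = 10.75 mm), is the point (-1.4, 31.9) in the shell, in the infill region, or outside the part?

outside

At z = 10.75 mm: the cube is present — its section is the full 27.5×29.5 rectangle; the cylinder at (-1.5, 5) does not reach this height (z outside [13.5, 22.5]); After the difference (first − rest): none of the subtracted shapes is present at this height, so the 27.5×29.5 cube is unchanged — 1 connected region. Overall, the cross-section is a single solid region. The nearest boundary edge runs (27.50, 29.50)→(0.00, 29.50); distance from the point to it = 2.78 mm. The point is not inside any of the regions above, so it lies outside the cross-section (2.78 mm from the nearest boundary).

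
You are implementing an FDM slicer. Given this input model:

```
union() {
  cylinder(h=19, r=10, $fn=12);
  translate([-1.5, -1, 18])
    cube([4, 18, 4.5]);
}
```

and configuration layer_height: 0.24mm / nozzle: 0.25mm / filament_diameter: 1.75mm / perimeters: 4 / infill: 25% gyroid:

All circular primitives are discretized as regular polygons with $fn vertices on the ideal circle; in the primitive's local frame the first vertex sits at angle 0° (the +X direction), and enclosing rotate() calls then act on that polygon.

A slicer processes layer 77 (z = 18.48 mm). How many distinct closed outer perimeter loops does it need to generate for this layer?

1

At z = 18.48 mm: the r=10 cylinder contributes a regular 12-gon of circumradius 10; the 4×18 cube at (-1.5, -1) contributes its full rectangle; Taking the union: the regions partially overlap (shared area 42.86 mm²), so overlapping operands fuse into one piece — 1 connected region. The result has 1 disconnected region.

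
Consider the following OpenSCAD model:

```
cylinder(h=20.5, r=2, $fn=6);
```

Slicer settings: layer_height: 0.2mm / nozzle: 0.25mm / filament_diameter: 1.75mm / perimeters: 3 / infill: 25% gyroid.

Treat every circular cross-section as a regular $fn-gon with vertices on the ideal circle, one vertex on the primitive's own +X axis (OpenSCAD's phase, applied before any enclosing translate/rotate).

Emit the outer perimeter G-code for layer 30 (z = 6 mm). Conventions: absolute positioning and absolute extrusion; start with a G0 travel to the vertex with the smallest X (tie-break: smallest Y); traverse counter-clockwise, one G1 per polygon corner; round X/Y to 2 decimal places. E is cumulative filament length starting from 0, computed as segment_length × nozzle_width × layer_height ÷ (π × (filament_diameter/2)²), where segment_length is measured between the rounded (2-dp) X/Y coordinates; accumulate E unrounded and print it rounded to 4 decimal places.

At z = 6 mm: the r=2 cylinder gives a regular 6-gon of circumradius 2 (constant along its height). The outline is a single polygon with 6 vertices. Extrusion per mm of travel: 0.25 × 0.2 / (π × 0.875²) = 0.020788. Accumulating E over each segment gives final E = 0.2493.

G0 X-2.00 Y0.00 Z6.00
G1 X-1.00 Y-1.73 E0.0415
G1 X1.00 Y-1.73 E0.0831
G1 X2.00 Y0.00 E0.1247
G1 X1.00 Y1.73 E0.1662
G1 X-1.00 Y1.73 E0.2078
G1 X-2.00 Y0.00 E0.2493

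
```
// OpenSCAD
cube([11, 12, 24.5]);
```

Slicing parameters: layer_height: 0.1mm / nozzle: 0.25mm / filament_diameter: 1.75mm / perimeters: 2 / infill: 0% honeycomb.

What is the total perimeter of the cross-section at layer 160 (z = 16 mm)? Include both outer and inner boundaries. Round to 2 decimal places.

At z = 16 mm: the cube is present — its section is the full 11×12 rectangle (perimeter 46.00 mm). Overall, the cross-section is a single solid region. Total boundary length (outer) = 46.00 mm.

46.00 mm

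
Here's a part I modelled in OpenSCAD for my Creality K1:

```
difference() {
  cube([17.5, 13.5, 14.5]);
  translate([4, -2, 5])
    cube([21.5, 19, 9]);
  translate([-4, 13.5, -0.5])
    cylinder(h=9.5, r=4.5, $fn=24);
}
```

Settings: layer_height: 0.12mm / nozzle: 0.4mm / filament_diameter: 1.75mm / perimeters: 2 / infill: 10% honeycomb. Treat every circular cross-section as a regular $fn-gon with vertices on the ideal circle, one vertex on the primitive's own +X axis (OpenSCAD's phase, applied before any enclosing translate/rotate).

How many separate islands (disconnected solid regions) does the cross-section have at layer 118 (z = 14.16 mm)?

At z = 14.16 mm: the cube (footprint 17.5×13.5) is included at this height; the cube at (4, -2) is not intersected at this z (z outside [5, 14]); the cylinder at (-4, 13.5) is not intersected at this z (z outside [-0.5, 9]); Subtracting the remaining from the first: none of the subtracted shapes is present at this height, so the 17.5×13.5 cube is unchanged — 1 connected region. Overall, the cross-section is a single solid region. Island count = 1.

1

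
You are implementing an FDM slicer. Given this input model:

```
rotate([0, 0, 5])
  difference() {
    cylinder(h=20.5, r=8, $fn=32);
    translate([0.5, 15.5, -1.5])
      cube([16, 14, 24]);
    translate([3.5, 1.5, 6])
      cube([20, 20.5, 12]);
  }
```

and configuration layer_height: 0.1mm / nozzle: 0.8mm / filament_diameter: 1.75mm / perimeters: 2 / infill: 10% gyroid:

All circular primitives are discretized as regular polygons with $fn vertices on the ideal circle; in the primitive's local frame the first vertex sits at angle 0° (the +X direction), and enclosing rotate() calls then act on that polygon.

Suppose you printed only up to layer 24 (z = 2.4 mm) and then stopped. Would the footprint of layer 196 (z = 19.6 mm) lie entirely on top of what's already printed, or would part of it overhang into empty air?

entirely on top

Compare the two slices. At z = 2.4: the cylinder: section is a regular 32-gon, circumradius r=8 (area = (32/2)·8.000²·sin(360°/32) = 199.77 mm²); the cube at (0.5, 15.5) is present — its section is the full 16×14 rectangle (area 224.00 mm²); the cube at (3.5, 1.5) does not reach this height (z outside [6, 18]); After the difference (first − rest): starting from the r=8 cylinder (199.77 mm²), the 16×14 cube at (0.5, 15.5) misses the remaining region (no effect) — area = 199.77 mm²; (whole slice rotated 5° about Z — lengths, areas and connectivity unchanged). At z = 19.6: the r=8 cylinder contributes a regular 32-gon of circumradius 8 (area = (32/2)·8.000²·sin(360°/32) = 199.77 mm²); the cube at (0.5, 15.5) is present — its section is the full 16×14 rectangle (area 224.00 mm²); the cube at (3.5, 1.5) is absent (z outside [6, 18]); After the difference (first − rest): starting from the r=8 cylinder (199.77 mm²), the 16×14 cube at (0.5, 15.5) misses the remaining region (no effect) — area = 199.77 mm²; (whole slice rotated 5° about Z — lengths, areas and connectivity unchanged). Checking containment: the cross-section at z = 19.6 is a subset of the cross-section at z = 2.4.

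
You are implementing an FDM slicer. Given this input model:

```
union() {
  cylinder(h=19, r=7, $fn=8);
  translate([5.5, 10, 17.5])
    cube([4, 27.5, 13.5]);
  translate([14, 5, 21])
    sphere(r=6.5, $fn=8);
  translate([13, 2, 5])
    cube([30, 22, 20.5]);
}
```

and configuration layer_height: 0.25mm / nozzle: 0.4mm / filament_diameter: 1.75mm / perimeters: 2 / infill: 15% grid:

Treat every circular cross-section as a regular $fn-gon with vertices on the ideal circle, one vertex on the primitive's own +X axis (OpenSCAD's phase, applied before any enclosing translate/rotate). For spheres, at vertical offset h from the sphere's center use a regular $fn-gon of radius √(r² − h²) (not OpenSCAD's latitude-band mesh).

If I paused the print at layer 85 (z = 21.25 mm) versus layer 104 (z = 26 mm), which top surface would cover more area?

layer 85 (z = 21.25 mm)

Layer 85 (z = 21.25): the cylinder does not reach this height (z outside [0, 19]); the cube at (5.5, 10) is present — its section is the full 4×27.5 rectangle (area 110.00 mm²); the sphere at (14, 5): section is a regular 8-gon, circumradius = √(r²−h²) = √(6.5²−0.25²) = 6.495 (area = (8/2)·6.495²·sin(360°/8) = 119.32 mm²); the cube at (13, 2) is present — its section is the full 30×22 rectangle (area 660.00 mm²); Combining (union): the regions partially overlap — summed areas 889.32 mm² minus the doubly-counted overlap 56.74 mm² gives 832.58 mm² — area = 832.58 mm². So its area = 832.58 mm². Layer 104 (z = 26): the cylinder is not intersected at this z (z outside [0, 19]); the cube at (5.5, 10) (footprint 4×27.5) is included at this height (area 110.00 mm²); the sphere at (14, 5): section is a regular 8-gon, circumradius = √(r²−h²) = √(6.5²−5²) = 4.153 (area = (8/2)·4.153²·sin(360°/8) = 48.79 mm²); the cube at (13, 2) is not intersected at this z (z outside [5, 25.5]); Combining (union): the 2 present regions are separate (no shared area or edge), so areas and boundary lengths simply add and each stays a separate island — area = 158.79 mm². So its area = 158.79 mm². Layer 85 is larger (832.58 vs 158.79 mm²).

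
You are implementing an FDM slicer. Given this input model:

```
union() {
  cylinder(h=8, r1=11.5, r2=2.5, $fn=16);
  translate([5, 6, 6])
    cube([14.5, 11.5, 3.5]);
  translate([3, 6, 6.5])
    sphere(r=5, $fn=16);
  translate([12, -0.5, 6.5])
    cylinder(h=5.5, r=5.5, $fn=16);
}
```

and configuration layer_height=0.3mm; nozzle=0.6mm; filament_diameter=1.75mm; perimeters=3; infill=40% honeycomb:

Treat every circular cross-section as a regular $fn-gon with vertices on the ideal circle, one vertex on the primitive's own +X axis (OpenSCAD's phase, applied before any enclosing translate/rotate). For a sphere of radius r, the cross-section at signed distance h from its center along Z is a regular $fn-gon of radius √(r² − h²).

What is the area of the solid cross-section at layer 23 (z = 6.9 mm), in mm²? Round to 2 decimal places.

At z = 6.9 mm: the cone (r1=11.5→r2=2.5) has section circumradius 3.737 here — a regular 16-gon (area = (16/2)·3.737²·sin(360°/16) = 42.77 mm²); the 14.5×11.5 cube at (5, 6) contributes its full rectangle (area 166.75 mm²); the r=5 sphere at (3, 6) contributes a regular 16-gon of circumradius √(5²−0.4²) = 4.984 (area = (16/2)·4.984²·sin(360°/16) = 76.05 mm²); the cylinder at (12, -0.5): section is a regular 16-gon, circumradius r=5.5 (area = (16/2)·5.500²·sin(360°/16) = 92.61 mm²); Combining (union): the regions partially overlap — summed areas 378.17 mm² minus the doubly-counted overlap 16.36 mm² gives 361.81 mm² — area = 361.81 mm². Overall, the cross-section has 2 separate islands. Net area = 361.81 mm².

361.81 mm²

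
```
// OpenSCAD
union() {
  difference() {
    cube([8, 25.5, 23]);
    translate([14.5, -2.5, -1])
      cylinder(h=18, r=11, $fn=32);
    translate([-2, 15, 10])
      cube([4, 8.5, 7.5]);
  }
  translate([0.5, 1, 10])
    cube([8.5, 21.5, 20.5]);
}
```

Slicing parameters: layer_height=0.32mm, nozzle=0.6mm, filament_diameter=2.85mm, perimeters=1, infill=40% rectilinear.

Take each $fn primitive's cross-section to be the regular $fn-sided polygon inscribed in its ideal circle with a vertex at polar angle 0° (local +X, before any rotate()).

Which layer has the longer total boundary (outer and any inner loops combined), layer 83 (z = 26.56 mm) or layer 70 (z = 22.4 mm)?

layer 70 (z = 22.4 mm)

Layer 83 (z = 26.56): the cube is not intersected at this z (z outside [0, 23]); the cylinder at (14.5, -2.5) is not intersected at this z (z outside [-1, 17]); the cube at (-2, 15) does not reach this height (z outside [10, 17.5]); Taking the first minus the rest: the first operand is absent here, so nothing remains; the 8.5×21.5 cube at (0.5, 1) contributes its full rectangle (perimeter 60.00 mm); Taking the union: only the 8.5×21.5 cube at (0.5, 1) is present, so the union is just that shape — boundary = 60.00 mm. So its perimeter = 60.00 mm. Layer 70 (z = 22.4): the cube is present — its section is the full 8×25.5 rectangle (perimeter 67.00 mm); the cylinder at (14.5, -2.5) is not intersected at this z (z outside [-1, 17]); the cube at (-2, 15) is absent (z outside [10, 17.5]); Taking the first minus the rest: none of the subtracted shapes is present at this height, so the 8×25.5 cube is unchanged — boundary = 67.00 mm; the 8.5×21.5 cube at (0.5, 1) contributes its full rectangle (perimeter 60.00 mm); Combining (union): the regions partially overlap (shared area 161.25 mm²), so the edge portions inside another operand are dropped and the merged outline is re-measured after clipping — boundary = 69.00 mm. So its perimeter = 69.00 mm. Layer 70 is larger (69.00 vs 60.00 mm).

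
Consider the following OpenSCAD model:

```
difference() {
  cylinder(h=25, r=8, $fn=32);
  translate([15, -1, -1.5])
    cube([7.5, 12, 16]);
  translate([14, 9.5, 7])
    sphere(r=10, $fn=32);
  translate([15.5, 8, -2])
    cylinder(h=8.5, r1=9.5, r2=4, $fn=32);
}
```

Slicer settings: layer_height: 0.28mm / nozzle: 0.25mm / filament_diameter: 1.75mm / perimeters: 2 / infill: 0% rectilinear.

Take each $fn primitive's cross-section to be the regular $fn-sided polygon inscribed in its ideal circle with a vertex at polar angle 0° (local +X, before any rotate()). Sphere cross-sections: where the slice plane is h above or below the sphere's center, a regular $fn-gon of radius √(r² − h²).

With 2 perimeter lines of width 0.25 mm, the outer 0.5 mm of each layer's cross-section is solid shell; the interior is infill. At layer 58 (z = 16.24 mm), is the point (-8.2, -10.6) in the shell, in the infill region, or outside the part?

At z = 16.24 mm: the cylinder: section is a regular 32-gon, circumradius r=8; the cube at (15, -1) is not intersected at this z (z outside [-1.5, 14.5]); the sphere at (14, 9.5): section is a regular 32-gon, circumradius = √(r²−h²) = √(10²−9.24²) = 3.824; the cone at (15.5, 8) is not intersected at this z (z outside [-2, 6.5]); Subtracting the remaining from the first: starting from the r=8 cylinder, the r=10 sphere at (14, 9.5) misses the remaining region (no effect) — 1 connected region. Overall, the cross-section is a single solid region. The nearest boundary edge runs (-4.44, -6.65)→(-5.66, -5.66); distance from the point to it = 5.43 mm. The point is not inside any of the regions above, so it lies outside the cross-section (5.43 mm from the nearest boundary).

outside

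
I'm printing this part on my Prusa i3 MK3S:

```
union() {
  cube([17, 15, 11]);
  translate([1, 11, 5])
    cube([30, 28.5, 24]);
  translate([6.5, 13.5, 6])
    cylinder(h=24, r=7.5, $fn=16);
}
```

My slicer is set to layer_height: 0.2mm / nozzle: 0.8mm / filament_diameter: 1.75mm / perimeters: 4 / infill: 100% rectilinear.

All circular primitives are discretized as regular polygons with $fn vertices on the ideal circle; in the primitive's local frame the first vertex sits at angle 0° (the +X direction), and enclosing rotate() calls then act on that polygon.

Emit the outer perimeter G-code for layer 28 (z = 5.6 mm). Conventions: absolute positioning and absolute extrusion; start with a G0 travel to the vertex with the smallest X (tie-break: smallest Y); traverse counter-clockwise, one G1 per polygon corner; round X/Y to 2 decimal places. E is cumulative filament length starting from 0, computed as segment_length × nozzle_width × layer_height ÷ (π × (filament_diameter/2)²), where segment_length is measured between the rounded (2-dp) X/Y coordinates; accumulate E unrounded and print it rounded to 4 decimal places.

At z = 5.6 mm: the cube (footprint 17×15) is included at this height; the cube at (1, 11) (footprint 30×28.5) is included at this height; the cylinder at (6.5, 13.5) does not reach this height (z outside [6, 30]); Combining (union): the regions partially overlap (shared area 64.00 mm²), so overlapping operands fuse into one piece — 1 connected region. The outline is a single polygon with 8 vertices. Extrusion per mm of travel: 0.8 × 0.2 / (π × 0.875²) = 0.066520. Accumulating E over each segment gives final E = 9.3794.

G0 X0.00 Y0.00 Z5.60
G1 X17.00 Y0.00 E1.1308
G1 X17.00 Y11.00 E1.8626
G1 X31.00 Y11.00 E2.7939
G1 X31.00 Y39.50 E4.6897
G1 X1.00 Y39.50 E6.6853
G1 X1.00 Y15.00 E8.3150
G1 X0.00 Y15.00 E8.3816
G1 X0.00 Y0.00 E9.3794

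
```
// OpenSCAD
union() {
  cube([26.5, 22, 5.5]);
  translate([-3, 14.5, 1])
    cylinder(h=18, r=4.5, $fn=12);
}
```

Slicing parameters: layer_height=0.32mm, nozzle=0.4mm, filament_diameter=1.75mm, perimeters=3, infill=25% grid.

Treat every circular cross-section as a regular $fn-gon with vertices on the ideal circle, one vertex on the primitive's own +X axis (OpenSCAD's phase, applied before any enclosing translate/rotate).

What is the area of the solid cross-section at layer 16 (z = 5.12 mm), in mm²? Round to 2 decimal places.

At z = 5.12 mm: the cube is present — its section is the full 26.5×22 rectangle (area 583.00 mm²); the cylinder at (-3, 14.5): section is a regular 12-gon, circumradius r=4.5 (area = (12/2)·4.500²·sin(360°/12) = 60.75 mm²); Combining (union): the regions partially overlap — summed areas 643.75 mm² minus the doubly-counted overlap 6.20 mm² gives 637.55 mm² — area = 637.55 mm². Overall, the cross-section is a single solid region. Net area = 637.55 mm².

637.55 mm²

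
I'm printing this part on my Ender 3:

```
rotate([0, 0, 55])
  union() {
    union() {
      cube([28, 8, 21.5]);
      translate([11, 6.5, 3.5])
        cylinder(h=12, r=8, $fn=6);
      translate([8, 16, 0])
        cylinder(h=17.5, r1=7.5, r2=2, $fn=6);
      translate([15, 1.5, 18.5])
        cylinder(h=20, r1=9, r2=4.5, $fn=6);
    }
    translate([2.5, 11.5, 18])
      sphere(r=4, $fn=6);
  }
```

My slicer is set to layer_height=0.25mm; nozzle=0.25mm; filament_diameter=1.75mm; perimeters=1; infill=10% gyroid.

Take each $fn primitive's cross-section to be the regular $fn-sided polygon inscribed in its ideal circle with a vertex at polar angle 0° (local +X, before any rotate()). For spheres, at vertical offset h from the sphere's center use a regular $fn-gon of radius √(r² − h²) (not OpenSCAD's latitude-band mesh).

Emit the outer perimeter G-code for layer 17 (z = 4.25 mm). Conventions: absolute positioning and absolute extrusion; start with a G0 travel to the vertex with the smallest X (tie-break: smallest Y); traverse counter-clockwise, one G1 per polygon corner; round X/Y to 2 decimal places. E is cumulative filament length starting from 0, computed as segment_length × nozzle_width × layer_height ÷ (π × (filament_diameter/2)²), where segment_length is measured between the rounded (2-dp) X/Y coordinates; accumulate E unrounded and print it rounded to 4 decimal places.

At z = 4.25 mm: the cube is present — its section is the full 28×8 rectangle; the r=8 cylinder at (11, 6.5) gives a regular 6-gon of circumradius 8 (constant along its height); the cone at (8, 16) (r1=7.5→r2=2) has section circumradius 6.164 here — a regular 6-gon; the cone at (15, 1.5) is not intersected at this z (z outside [18.5, 38.5]); Taking the union: the regions partially overlap (shared area 118.02 mm²), so overlapping operands fuse into one piece — 1 connected region; the sphere at (2.5, 11.5) is absent (|z−center|=13.750 > r=4); Combining (union): only that combined region is present, so the union is just that shape — 1 connected region; (rotated 55° about Z; rotation is an isometry so areas/perimeters/island counts are preserved). The outline is a single polygon with 18 vertices. Extrusion per mm of travel: 0.25 × 0.25 / (π × 0.875²) = 0.025984. Accumulating E over each segment gives final E = 2.5461.

G0 X-14.66 Y16.27 Z4.25
G1 X-12.05 Y10.68 E0.1603
G1 X-5.91 Y10.14 E0.3205
G1 X-5.63 Y10.54 E0.3332
G1 X-4.34 Y7.76 E0.4128
G1 X-6.55 Y4.59 E0.5132
G1 X0.00 Y0.00 E0.7210
G1 X3.87 Y5.53 E0.8964
G1 X4.37 Y5.49 E0.9094
G1 X8.95 Y12.04 E1.1171
G1 X8.75 Y12.49 E1.1299
G1 X16.06 Y22.94 E1.4613
G1 X9.51 Y27.52 E1.6690
G1 X3.85 Y19.44 E1.9253
G1 X-2.40 Y19.99 E2.0884
G1 X-3.73 Y18.09 E2.1486
G1 X-4.98 Y20.78 E2.2257
G1 X-11.12 Y21.32 E2.3859
G1 X-14.66 Y16.27 E2.5461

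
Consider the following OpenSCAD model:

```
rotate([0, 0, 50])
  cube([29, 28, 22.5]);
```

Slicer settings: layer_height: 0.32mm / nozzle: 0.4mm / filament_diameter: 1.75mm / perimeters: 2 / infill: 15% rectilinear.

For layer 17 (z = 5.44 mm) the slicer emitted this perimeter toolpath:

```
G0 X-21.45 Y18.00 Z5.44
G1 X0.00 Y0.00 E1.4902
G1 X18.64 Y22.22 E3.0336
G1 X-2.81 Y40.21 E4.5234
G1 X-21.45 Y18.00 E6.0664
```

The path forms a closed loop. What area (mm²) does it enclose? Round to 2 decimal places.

Apply the shoelace formula to the sequence of (X, Y) vertices; enclosed area = 811.94 mm².

811.94 mm²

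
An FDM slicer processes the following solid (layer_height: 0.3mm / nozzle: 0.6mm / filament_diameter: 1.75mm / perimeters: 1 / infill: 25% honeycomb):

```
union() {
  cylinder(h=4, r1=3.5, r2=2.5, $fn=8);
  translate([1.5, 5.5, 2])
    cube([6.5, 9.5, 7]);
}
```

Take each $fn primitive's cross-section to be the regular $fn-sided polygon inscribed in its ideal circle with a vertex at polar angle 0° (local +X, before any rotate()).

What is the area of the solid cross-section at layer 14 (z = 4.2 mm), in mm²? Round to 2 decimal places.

61.75 mm²

At z = 4.2 mm: the cone does not reach this height (z outside [0, 4]); the cube at (1.5, 5.5) is present — its section is the full 6.5×9.5 rectangle (area 61.75 mm²); Taking the union: only the 6.5×9.5 cube at (1.5, 5.5) is present, so the union is just that shape — area = 61.75 mm². Overall, the cross-section is a single solid region. Net area = 61.75 mm².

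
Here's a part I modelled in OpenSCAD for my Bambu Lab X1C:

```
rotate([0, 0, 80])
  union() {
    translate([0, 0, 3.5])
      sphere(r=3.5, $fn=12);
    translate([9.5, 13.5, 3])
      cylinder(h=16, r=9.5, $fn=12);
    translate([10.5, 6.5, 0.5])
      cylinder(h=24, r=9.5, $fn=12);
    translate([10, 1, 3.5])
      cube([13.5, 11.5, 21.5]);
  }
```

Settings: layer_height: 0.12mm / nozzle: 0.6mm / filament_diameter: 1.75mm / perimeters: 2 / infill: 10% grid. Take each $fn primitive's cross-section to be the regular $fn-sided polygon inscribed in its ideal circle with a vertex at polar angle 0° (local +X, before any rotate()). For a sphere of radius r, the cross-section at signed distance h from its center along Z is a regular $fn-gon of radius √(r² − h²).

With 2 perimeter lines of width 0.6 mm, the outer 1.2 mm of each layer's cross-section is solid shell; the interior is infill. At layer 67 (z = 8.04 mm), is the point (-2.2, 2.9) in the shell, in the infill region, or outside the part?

At z = 8.04 mm: the sphere does not reach this height (|z−center|=4.540 > r=3.5); the r=9.5 cylinder at (9.5, 13.5) contributes a regular 12-gon of circumradius 9.5; the r=9.5 cylinder at (10.5, 6.5) gives a regular 12-gon of circumradius 9.5 (constant along its height); the cube at (10, 1) (footprint 13.5×11.5) is included at this height; Combining (union): the regions partially overlap (shared area 248.53 mm²), so overlapping operands fuse into one piece — 1 connected region; (rotated 80° about Z; rotation is an isometry so areas/perimeters/island counts are preserved). Overall, the cross-section is a single solid region. Undo the 80° rotation: the query point maps to (2.474, 2.670) in the un-rotated model frame. The nearest boundary edge runs (2.27, 1.75)→(1.00, 6.50); distance from the point to it = 0.43 mm. The point is inside the cross-section, 0.43 mm from the nearest boundary — within the 1.2 mm shell band (2 × 0.6).

shell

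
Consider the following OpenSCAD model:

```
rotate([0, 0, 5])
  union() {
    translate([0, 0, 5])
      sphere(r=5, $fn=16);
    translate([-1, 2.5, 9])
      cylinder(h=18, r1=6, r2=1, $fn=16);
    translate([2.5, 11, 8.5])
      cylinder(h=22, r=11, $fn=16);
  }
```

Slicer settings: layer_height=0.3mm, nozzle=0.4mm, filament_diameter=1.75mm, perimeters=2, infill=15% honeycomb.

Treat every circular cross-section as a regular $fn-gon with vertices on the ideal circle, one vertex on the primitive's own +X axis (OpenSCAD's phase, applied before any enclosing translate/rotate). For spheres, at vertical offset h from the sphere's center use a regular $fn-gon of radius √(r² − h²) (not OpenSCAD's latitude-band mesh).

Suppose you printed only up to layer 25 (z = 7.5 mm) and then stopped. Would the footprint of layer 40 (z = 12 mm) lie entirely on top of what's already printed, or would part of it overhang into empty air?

Compare the two slices. At z = 7.5: the sphere: section is a regular 16-gon, circumradius = √(r²−h²) = √(5²−2.5²) = 4.330 (area = (16/2)·4.330²·sin(360°/16) = 57.40 mm²); the cone at (-1, 2.5) is not intersected at this z (z outside [9, 27]); the cylinder at (2.5, 11) is absent (z outside [8.5, 30.5]); Combining (union): only the r=5 sphere is present, so the union is just that shape — area = 57.40 mm²; (rotated 5° about Z; rotation is an isometry so areas/perimeters/island counts are preserved). At z = 12: the sphere does not reach this height (|z−center|=7.000 > r=5); the cone at (-1, 2.5) contributes a regular 16-gon of circumradius 5.167 (interpolated between r1=6 and r2=1 at t=0.167) (area = (16/2)·5.167²·sin(360°/16) = 81.72 mm²); the cylinder at (2.5, 11): section is a regular 16-gon, circumradius r=11 (area = (16/2)·11.000²·sin(360°/16) = 370.44 mm²); Combining (union): the regions partially overlap — summed areas 452.16 mm² minus the doubly-counted overlap 53.78 mm² gives 398.39 mm² — area = 398.39 mm²; (rotated 5° about Z; rotation is an isometry so areas/perimeters/island counts are preserved). Checking containment: at z = 12 the cross-section extends beyond the z = 7.5 cross-section by about 354.57 mm².

part overhangs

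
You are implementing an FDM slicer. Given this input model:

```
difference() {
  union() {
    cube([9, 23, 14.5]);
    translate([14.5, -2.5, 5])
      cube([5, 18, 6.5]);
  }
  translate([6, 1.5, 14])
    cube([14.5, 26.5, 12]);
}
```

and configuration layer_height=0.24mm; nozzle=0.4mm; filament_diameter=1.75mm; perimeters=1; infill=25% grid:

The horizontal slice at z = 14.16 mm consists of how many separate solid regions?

At z = 14.16 mm: the cube (footprint 9×23) is included at this height; the cube at (14.5, -2.5) is not intersected at this z (z outside [5, 11.5]); Merging all regions: only the 9×23 cube is present, so the union is just that shape — 1 connected region; the 14.5×26.5 cube at (6, 1.5) contributes its full rectangle; After the difference (first − rest): starting from that combined region, the 14.5×26.5 cube at (6, 1.5) partially overlaps it — only the 64.50 mm² overlap (of its 384.25 mm²) is removed, clipping the outline — 1 connected region. The result has 1 disconnected region.

1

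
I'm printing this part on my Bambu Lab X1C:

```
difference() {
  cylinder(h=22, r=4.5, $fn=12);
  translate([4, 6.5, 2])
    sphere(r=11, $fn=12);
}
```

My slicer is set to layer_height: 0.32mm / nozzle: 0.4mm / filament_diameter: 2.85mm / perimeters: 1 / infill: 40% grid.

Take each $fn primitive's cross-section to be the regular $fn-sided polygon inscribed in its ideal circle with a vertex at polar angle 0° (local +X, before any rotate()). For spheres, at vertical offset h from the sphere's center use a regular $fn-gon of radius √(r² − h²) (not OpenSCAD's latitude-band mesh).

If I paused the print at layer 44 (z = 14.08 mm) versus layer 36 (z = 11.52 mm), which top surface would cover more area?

layer 44 (z = 14.08 mm)

Layer 44 (z = 14.08): the r=4.5 cylinder gives a regular 12-gon of circumradius 4.5 (constant along its height) (area = (12/2)·4.500²·sin(360°/12) = 60.75 mm²); the sphere at (4, 6.5) does not reach this height (|z−center|=12.080 > r=11); After the difference (first − rest): none of the subtracted shapes is present at this height, so the r=4.5 cylinder is unchanged — area = 60.75 mm². So its area = 60.75 mm². Layer 36 (z = 11.52): the r=4.5 cylinder contributes a regular 12-gon of circumradius 4.5 (area = (12/2)·4.500²·sin(360°/12) = 60.75 mm²); the r=11 sphere at (4, 6.5) contributes a regular 12-gon of circumradius √(11²−9.52²) = 5.511 (area = (12/2)·5.511²·sin(360°/12) = 91.11 mm²); After the difference (first − rest): starting from the r=4.5 cylinder (60.75 mm²), the r=11 sphere at (4, 6.5) partially overlaps it — only the 8.99 mm² overlap (of its 91.11 mm²) is removed, clipping the outline — area = 51.76 mm². So its area = 51.76 mm². Layer 44 is larger (60.75 vs 51.76 mm²).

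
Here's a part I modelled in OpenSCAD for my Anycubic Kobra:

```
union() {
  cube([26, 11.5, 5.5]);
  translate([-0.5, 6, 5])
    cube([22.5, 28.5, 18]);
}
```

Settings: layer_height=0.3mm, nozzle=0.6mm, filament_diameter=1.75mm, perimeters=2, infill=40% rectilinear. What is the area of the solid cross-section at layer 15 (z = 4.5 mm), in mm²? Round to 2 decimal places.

At z = 4.5 mm: the 26×11.5 cube contributes its full rectangle (area 299.00 mm²); the cube at (-0.5, 6) is not intersected at this z (z outside [5, 23]); Taking the union: only the 26×11.5 cube is present, so the union is just that shape — area = 299.00 mm². Overall, the cross-section is a single solid region. Net area = 299.00 mm².

299.00 mm²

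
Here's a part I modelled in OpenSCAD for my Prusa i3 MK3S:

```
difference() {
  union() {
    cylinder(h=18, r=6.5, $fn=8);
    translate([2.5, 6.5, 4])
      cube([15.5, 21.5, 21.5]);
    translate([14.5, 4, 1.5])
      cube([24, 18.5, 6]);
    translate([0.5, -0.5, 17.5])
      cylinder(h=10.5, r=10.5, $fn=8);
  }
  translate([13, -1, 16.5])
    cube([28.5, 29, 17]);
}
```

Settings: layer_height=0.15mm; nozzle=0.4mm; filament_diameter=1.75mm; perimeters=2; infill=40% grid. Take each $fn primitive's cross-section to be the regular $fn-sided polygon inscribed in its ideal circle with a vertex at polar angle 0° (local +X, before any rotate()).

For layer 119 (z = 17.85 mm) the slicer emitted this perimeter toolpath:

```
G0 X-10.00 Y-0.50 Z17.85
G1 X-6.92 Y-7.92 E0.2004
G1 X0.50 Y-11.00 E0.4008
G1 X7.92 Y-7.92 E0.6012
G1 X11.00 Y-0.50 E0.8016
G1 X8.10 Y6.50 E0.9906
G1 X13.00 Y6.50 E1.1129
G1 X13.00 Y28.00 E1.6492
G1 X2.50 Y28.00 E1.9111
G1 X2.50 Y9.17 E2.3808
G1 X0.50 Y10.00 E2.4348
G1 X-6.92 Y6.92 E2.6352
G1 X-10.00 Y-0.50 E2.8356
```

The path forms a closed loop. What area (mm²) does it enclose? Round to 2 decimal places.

529.00 mm²

Apply the shoelace formula to the sequence of (X, Y) vertices; enclosed area = 529.00 mm².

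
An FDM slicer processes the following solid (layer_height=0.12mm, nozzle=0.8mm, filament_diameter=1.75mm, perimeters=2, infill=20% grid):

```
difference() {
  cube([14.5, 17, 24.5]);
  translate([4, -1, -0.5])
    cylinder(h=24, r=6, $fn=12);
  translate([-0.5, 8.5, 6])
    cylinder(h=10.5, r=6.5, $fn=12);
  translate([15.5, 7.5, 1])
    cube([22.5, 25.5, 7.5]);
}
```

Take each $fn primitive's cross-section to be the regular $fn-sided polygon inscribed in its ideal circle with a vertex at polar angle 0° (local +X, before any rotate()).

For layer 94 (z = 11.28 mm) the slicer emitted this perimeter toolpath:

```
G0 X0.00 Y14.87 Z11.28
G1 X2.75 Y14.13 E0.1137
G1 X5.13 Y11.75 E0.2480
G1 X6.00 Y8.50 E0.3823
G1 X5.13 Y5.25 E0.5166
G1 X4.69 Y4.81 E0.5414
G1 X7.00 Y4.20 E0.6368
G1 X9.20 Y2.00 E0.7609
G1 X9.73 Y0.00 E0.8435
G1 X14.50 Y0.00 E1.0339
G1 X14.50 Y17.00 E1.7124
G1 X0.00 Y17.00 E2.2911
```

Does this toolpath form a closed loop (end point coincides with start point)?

no

Start point (G0): (0.00, 14.87). End point (last G1): the path does not return to the start — open.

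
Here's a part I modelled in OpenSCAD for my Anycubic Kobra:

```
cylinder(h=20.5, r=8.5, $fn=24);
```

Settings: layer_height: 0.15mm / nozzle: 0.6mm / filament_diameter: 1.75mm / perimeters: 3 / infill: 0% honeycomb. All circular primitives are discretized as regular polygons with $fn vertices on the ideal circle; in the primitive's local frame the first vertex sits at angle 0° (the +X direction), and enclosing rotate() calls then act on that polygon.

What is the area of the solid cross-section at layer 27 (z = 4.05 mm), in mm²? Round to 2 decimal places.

224.40 mm²

At z = 4.05 mm: the cylinder: section is a regular 24-gon, circumradius r=8.5 (area = (24/2)·8.500²·sin(360°/24) = 224.40 mm²). Overall, the cross-section is a single solid region. Net area = 224.40 mm².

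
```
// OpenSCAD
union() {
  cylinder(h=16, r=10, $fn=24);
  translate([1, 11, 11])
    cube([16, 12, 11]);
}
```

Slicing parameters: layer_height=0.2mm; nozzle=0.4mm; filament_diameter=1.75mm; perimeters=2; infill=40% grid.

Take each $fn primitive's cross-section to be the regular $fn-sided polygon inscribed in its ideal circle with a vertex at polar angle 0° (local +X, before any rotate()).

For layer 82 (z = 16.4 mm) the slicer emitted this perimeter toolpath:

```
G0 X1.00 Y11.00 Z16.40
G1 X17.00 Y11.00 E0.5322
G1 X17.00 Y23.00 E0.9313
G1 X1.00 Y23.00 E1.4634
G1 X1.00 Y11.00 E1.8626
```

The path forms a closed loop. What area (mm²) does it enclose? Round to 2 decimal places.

192.00 mm²

Apply the shoelace formula to the sequence of (X, Y) vertices; enclosed area = 192.00 mm².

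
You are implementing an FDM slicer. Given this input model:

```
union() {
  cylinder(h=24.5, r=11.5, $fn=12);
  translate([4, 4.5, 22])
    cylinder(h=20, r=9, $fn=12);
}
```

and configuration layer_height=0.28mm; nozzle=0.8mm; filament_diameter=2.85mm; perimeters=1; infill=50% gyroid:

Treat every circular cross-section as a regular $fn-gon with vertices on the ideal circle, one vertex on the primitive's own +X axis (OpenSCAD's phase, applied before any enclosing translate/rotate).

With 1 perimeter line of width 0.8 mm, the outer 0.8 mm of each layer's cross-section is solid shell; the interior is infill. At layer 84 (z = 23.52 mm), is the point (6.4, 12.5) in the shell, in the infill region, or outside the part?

shell

At z = 23.52 mm: the r=11.5 cylinder contributes a regular 12-gon of circumradius 11.5; the cylinder at (4, 4.5): section is a regular 12-gon, circumradius r=9; Taking the union: the regions partially overlap (shared area 190.68 mm²), so overlapping operands fuse into one piece — 1 connected region. Overall, the cross-section is a single solid region. The nearest boundary edge runs (4.00, 13.50)→(8.50, 12.29); distance from the point to it = 0.34 mm. The point is inside the cross-section, 0.34 mm from the nearest boundary — within the 0.8 mm shell band (1 × 0.8).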